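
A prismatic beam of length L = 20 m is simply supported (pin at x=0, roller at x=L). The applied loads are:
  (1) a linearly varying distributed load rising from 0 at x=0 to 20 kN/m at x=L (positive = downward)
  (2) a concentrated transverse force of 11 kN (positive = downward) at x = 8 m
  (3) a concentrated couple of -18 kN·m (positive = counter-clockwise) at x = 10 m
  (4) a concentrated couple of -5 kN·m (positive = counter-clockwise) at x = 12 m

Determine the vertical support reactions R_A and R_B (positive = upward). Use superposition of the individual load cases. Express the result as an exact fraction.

R_A = 4327/60 kN, R_B = 8333/60 kN

Load 1 — triangular load w₀=20 kN/m (0→w₀ over full span):
  R_A = w₀L/6 = 20·20/6 = 200/3 kN
  R_B = w₀L/3 = 20·20/3 = 400/3 kN
Load 2 — point force P=11 kN at a=8 m (b=L-a=12):
  R_A = Pb/L = 11·12/20 = 33/5 kN
  R_B = Pa/L = 11·8/20 = 22/5 kN
Load 3 — applied couple M₀=-18 kN·m at a=10 m (b=L-a=10):
  R_A = M₀/L = (-18)/20 = -9/10 kN
  R_B = -M₀/L = -(-18)/20 = 9/10 kN
Load 4 — applied couple M₀=-5 kN·m at a=12 m (b=L-a=8):
  R_A = M₀/L = (-5)/20 = -1/4 kN
  R_B = -M₀/L = -(-5)/20 = 1/4 kN
Superposition: R_A = 4327/60 kN, R_B = 8333/60 kN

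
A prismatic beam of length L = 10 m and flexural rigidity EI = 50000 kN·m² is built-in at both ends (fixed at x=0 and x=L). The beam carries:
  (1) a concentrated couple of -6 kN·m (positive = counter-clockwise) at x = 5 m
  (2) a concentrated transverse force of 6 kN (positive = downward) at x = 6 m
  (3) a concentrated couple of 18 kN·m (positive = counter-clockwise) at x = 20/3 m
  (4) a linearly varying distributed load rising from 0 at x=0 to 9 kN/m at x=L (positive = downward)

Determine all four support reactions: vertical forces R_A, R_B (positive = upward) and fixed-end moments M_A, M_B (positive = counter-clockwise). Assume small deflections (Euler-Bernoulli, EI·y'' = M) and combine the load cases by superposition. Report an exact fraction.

Load 1 — applied couple M₀=-6 kN·m at a=5 m (b=L-a=5):
  R_A = 6M₀ab/L³ = 6·(-6)·5·5/10³ = -9/10 kN
  M_A = M₀b(2a-b)/L² = (-6)·5·(2·5-5)/10² = -3/2 kN·m
  R_B = -6M₀ab/L³ = -6·(-6)·5·5/10³ = 9/10 kN
  M_B = M₀a(2b-a)/L² = (-6)·5·(2·5-5)/10² = -3/2 kN·m
Load 2 — point force P=6 kN at a=6 m (b=L-a=4):
  R_A = Pb²(3a+b)/L³ = 6·4²·(3·6+4)/10³ = 264/125 kN
  M_A = Pab²/L² = 6·6·4²/10² = 144/25 kN·m
  R_B = Pa²(a+3b)/L³ = 6·6²·(6+3·4)/10³ = 486/125 kN
  M_B = -Pa²b/L² = -6·6²·4/10² = -216/25 kN·m
Load 3 — applied couple M₀=18 kN·m at a=20/3 m (b=L-a=10/3):
  R_A = 6M₀ab/L³ = 6·18·(20/3)·(10/3)/10³ = 12/5 kN
  M_A = M₀b(2a-b)/L² = 18·(10/3)·(2·(20/3)-(10/3))/10² = 6 kN·m
  R_B = -6M₀ab/L³ = -6·18·(20/3)·(10/3)/10³ = -12/5 kN
  M_B = M₀a(2b-a)/L² = 18·(20/3)·(2·(10/3)-(20/3))/10² = 0 kN·m
Load 4 — triangular load w₀=9 kN/m (0→w₀ over full span):
  R_A = 3w₀L/20 = 3·9·10/20 = 27/2 kN
  M_A = w₀L²/30 = 9·10²/30 = 30 kN·m
  R_B = 7w₀L/20 = 7·9·10/20 = 63/2 kN
  M_B = -w₀L²/20 = -9·10²/20 = -45 kN·m
Superposition: R_A = 2139/125 kN, M_A = 2013/50 kN·m, R_B = 4236/125 kN, M_B = -2757/50 kN·m

R_A = 2139/125 kN, M_A = 2013/50 kN·m, R_B = 4236/125 kN, M_B = -2757/50 kN·m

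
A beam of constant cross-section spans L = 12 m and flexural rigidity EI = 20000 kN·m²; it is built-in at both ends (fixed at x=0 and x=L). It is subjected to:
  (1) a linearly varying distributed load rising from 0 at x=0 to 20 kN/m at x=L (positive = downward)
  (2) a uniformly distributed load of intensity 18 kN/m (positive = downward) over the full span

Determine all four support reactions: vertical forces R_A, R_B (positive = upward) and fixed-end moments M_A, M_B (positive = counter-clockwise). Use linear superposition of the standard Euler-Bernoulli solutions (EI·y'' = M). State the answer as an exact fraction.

Load 1 — triangular load w₀=20 kN/m (0→w₀ over full span):
  R_A = 3w₀L/20 = 3·20·12/20 = 36 kN
  M_A = w₀L²/30 = 20·12²/30 = 96 kN·m
  R_B = 7w₀L/20 = 7·20·12/20 = 84 kN
  M_B = -w₀L²/20 = -20·12²/20 = -144 kN·m
Load 2 — uniform load w=18 kN/m over full span:
  R_A = wL/2 = 18·12/2 = 108 kN
  M_A = wL²/12 = 18·12²/12 = 216 kN·m
  R_B = wL/2 = 18·12/2 = 108 kN
  M_B = -wL²/12 = -18·12²/12 = -216 kN·m
Superposition: R_A = 144 kN, M_A = 312 kN·m, R_B = 192 kN, M_B = -360 kN·m

R_A = 144 kN, M_A = 312 kN·m, R_B = 192 kN, M_B = -360 kN·m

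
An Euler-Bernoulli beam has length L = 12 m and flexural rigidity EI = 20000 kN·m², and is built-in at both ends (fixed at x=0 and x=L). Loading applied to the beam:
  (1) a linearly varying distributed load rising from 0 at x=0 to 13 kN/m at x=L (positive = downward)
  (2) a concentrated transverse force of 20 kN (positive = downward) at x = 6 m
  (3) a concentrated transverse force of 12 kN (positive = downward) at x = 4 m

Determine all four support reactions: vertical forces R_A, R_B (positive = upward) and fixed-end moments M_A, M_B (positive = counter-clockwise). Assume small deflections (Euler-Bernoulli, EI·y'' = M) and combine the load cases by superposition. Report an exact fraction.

Load 1 — triangular load w₀=13 kN/m (0→w₀ over full span):
  R_A = 3w₀L/20 = 3·13·12/20 = 117/5 kN
  M_A = w₀L²/30 = 13·12²/30 = 312/5 kN·m
  R_B = 7w₀L/20 = 7·13·12/20 = 273/5 kN
  M_B = -w₀L²/20 = -13·12²/20 = -468/5 kN·m
Load 2 — point force P=20 kN at a=6 m (b=L-a=6):
  R_A = Pb²(3a+b)/L³ = 20·6²·(3·6+6)/12³ = 10 kN
  M_A = Pab²/L² = 20·6·6²/12² = 30 kN·m
  R_B = Pa²(a+3b)/L³ = 20·6²·(6+3·6)/12³ = 10 kN
  M_B = -Pa²b/L² = -20·6²·6/12² = -30 kN·m
Load 3 — point force P=12 kN at a=4 m (b=L-a=8):
  R_A = Pb²(3a+b)/L³ = 12·8²·(3·4+8)/12³ = 80/9 kN
  M_A = Pab²/L² = 12·4·8²/12² = 64/3 kN·m
  R_B = Pa²(a+3b)/L³ = 12·4²·(4+3·8)/12³ = 28/9 kN
  M_B = -Pa²b/L² = -12·4²·8/12² = -32/3 kN·m
Superposition: R_A = 1903/45 kN, M_A = 1706/15 kN·m, R_B = 3047/45 kN, M_B = -2014/15 kN·m

R_A = 1903/45 kN, M_A = 1706/15 kN·m, R_B = 3047/45 kN, M_B = -2014/15 kN·m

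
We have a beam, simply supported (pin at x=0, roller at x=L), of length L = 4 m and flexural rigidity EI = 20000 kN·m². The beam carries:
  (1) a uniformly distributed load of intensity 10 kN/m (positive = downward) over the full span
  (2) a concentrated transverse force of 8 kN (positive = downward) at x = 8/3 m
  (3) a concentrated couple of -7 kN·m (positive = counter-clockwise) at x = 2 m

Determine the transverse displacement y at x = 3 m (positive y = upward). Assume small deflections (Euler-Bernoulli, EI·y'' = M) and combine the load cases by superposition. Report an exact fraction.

y(3) = -20501/12960000 m

Load 1 — uniform load w=10 kN/m over full span:
  y_1 = -wx(L³-2Lx²+x³)/(24EI) = -10·3·(4³-2·4·3²+3³)/(24·20000) = -19/16000 m
Load 2 — point force P=8 kN at a=8/3 m (b=L-a=4/3):
  y_2 = -Pa(L-x)(2Lx-a²-x²)/(6LEI)  [x>a] = -8·(8/3)·(4-3)·(2·4·3-(8/3)²-3²)/(6·4·20000) = -71/202500 m
Load 3 — applied couple M₀=-7 kN·m at a=2 m (b=L-a=2):
  y_3 = (M₀x³/(6L)-M₀(x-a)²/2+C₁x)/EI  [x>a] with C₁=M₀(3b²-L²)/(6L)=7/6 = ((-7)·3³/(6·4)-(-7)·(3-2)²/2+(7/6)·3)/20000 = -7/160000 m
Superposition: y = Σ y_i = -20501/12960000 m ≈ -0.001582 m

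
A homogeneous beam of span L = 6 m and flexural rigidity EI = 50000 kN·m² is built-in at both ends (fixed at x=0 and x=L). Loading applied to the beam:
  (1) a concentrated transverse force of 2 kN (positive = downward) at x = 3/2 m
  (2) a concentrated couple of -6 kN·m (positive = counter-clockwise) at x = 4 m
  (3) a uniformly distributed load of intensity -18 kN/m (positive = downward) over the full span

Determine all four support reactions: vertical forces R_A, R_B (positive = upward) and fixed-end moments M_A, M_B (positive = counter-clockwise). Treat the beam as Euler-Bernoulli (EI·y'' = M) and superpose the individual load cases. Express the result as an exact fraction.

Load 1 — point force P=2 kN at a=3/2 m (b=L-a=9/2):
  R_A = Pb²(3a+b)/L³ = 2·(9/2)²·(3·(3/2)+(9/2))/6³ = 27/16 kN
  M_A = Pab²/L² = 2·(3/2)·(9/2)²/6² = 27/16 kN·m
  R_B = Pa²(a+3b)/L³ = 2·(3/2)²·((3/2)+3·(9/2))/6³ = 5/16 kN
  M_B = -Pa²b/L² = -2·(3/2)²·(9/2)/6² = -9/16 kN·m
Load 2 — applied couple M₀=-6 kN·m at a=4 m (b=L-a=2):
  R_A = 6M₀ab/L³ = 6·(-6)·4·2/6³ = -4/3 kN
  M_A = M₀b(2a-b)/L² = (-6)·2·(2·4-2)/6² = -2 kN·m
  R_B = -6M₀ab/L³ = -6·(-6)·4·2/6³ = 4/3 kN
  M_B = M₀a(2b-a)/L² = (-6)·4·(2·2-4)/6² = 0 kN·m
Load 3 — uniform load w=-18 kN/m over full span:
  R_A = wL/2 = (-18)·6/2 = -54 kN
  M_A = wL²/12 = (-18)·6²/12 = -54 kN·m
  R_B = wL/2 = (-18)·6/2 = -54 kN
  M_B = -wL²/12 = -(-18)·6²/12 = 54 kN·m
Superposition: R_A = -2575/48 kN, M_A = -869/16 kN·m, R_B = -2513/48 kN, M_B = 855/16 kN·m

R_A = -2575/48 kN, M_A = -869/16 kN·m, R_B = -2513/48 kN, M_B = 855/16 kN·m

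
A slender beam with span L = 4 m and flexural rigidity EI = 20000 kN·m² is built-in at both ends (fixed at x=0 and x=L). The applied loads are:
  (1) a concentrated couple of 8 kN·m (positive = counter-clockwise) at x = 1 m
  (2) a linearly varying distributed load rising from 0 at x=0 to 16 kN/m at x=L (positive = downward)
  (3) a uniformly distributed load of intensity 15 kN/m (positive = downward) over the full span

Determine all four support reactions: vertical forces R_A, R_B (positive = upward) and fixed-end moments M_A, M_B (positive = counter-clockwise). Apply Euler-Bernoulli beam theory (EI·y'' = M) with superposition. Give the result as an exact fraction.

Load 1 — applied couple M₀=8 kN·m at a=1 m (b=L-a=3):
  R_A = 6M₀ab/L³ = 6·8·1·3/4³ = 9/4 kN
  M_A = M₀b(2a-b)/L² = 8·3·(2·1-3)/4² = -3/2 kN·m
  R_B = -6M₀ab/L³ = -6·8·1·3/4³ = -9/4 kN
  M_B = M₀a(2b-a)/L² = 8·1·(2·3-1)/4² = 5/2 kN·m
Load 2 — triangular load w₀=16 kN/m (0→w₀ over full span):
  R_A = 3w₀L/20 = 3·16·4/20 = 48/5 kN
  M_A = w₀L²/30 = 16·4²/30 = 128/15 kN·m
  R_B = 7w₀L/20 = 7·16·4/20 = 112/5 kN
  M_B = -w₀L²/20 = -16·4²/20 = -64/5 kN·m
Load 3 — uniform load w=15 kN/m over full span:
  R_A = wL/2 = 15·4/2 = 30 kN
  M_A = wL²/12 = 15·4²/12 = 20 kN·m
  R_B = wL/2 = 15·4/2 = 30 kN
  M_B = -wL²/12 = -15·4²/12 = -20 kN·m
Superposition: R_A = 837/20 kN, M_A = 811/30 kN·m, R_B = 1003/20 kN, M_B = -303/10 kN·m

R_A = 837/20 kN, M_A = 811/30 kN·m, R_B = 1003/20 kN, M_B = -303/10 kN·m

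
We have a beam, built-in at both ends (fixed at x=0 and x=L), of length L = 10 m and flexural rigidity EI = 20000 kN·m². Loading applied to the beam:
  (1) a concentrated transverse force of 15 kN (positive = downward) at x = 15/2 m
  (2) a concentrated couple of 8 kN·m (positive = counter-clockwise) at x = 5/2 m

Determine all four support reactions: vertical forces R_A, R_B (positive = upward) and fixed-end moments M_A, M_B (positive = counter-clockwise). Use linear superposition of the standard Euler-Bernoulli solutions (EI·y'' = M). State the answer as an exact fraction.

R_A = 519/160 kN, M_A = 177/32 kN·m, R_B = 1881/160 kN, M_B = -595/32 kN·m

Load 1 — point force P=15 kN at a=15/2 m (b=L-a=5/2):
  R_A = Pb²(3a+b)/L³ = 15·(5/2)²·(3·(15/2)+(5/2))/10³ = 75/32 kN
  M_A = Pab²/L² = 15·(15/2)·(5/2)²/10² = 225/32 kN·m
  R_B = Pa²(a+3b)/L³ = 15·(15/2)²·((15/2)+3·(5/2))/10³ = 405/32 kN
  M_B = -Pa²b/L² = -15·(15/2)²·(5/2)/10² = -675/32 kN·m
Load 2 — applied couple M₀=8 kN·m at a=5/2 m (b=L-a=15/2):
  R_A = 6M₀ab/L³ = 6·8·(5/2)·(15/2)/10³ = 9/10 kN
  M_A = M₀b(2a-b)/L² = 8·(15/2)·(2·(5/2)-(15/2))/10² = -3/2 kN·m
  R_B = -6M₀ab/L³ = -6·8·(5/2)·(15/2)/10³ = -9/10 kN
  M_B = M₀a(2b-a)/L² = 8·(5/2)·(2·(15/2)-(5/2))/10² = 5/2 kN·m
Superposition: R_A = 519/160 kN, M_A = 177/32 kN·m, R_B = 1881/160 kN, M_B = -595/32 kN·m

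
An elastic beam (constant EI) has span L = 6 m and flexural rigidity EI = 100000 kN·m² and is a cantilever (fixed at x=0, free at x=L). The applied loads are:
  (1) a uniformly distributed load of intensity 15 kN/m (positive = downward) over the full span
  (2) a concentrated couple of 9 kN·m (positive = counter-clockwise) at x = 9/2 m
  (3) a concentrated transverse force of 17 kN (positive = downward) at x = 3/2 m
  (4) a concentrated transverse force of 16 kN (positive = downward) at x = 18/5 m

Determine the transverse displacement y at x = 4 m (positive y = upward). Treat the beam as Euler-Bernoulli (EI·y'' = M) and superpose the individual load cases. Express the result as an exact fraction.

Load 1 — uniform load w=15 kN/m over full span:
  y_1 = -wx²(x²-4Lx+6L²)/(24EI) = -15·4²·(4²-4·6·4+6·6²)/(24·100000) = -17/1250 m
Load 2 — applied couple M₀=9 kN·m at a=9/2 m (b=L-a=3/2):
  y_2 = M₀x²/(2EI)  [x≤a] = 9·4²/(2·100000) = 9/12500 m
Load 3 — point force P=17 kN at a=3/2 m (b=L-a=9/2):
  y_3 = -Pa²(3x-a)/(6EI)  [x>a] = -17·(3/2)²·(3·4-(3/2))/(6·100000) = -1071/1600000 m
Load 4 — point force P=16 kN at a=18/5 m (b=L-a=12/5):
  y_4 = -Pa²(3x-a)/(6EI)  [x>a] = -16·(18/5)²·(3·4-(18/5))/(6·100000) = -1134/390625 m
Superposition: y = Σ y_i = -3290483/200000000 m ≈ -0.016452 m

y(4) = -3290483/200000000 m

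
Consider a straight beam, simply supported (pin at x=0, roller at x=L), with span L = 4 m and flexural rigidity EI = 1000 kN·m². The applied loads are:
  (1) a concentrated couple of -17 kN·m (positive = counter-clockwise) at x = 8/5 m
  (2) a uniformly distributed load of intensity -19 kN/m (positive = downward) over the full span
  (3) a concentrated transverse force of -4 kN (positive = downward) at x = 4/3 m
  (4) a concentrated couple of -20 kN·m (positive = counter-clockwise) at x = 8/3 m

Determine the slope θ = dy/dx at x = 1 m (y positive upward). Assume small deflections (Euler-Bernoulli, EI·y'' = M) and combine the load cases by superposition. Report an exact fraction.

θ(1) = 661087/16200000 rad

Load 1 — applied couple M₀=-17 kN·m at a=8/5 m (b=L-a=12/5):
  θ_1 = (M₀x²/(2L)+C₁)/EI  [x≤a] with C₁=M₀(3b²-L²)/(6L)=-68/75 = ((-17)·1²/(2·4)+(-68/75))/1000 = -1819/600000 rad
Load 2 — uniform load w=-19 kN/m over full span:
  θ_2 = -w(L³-6Lx²+4x³)/(24EI) = -(-19)·(4³-6·4·1²+4·1³)/(24·1000) = 209/6000 rad
Load 3 — point force P=-4 kN at a=4/3 m (b=L-a=8/3):
  θ_3 = -Pb(L²-b²-3x²)/(6LEI)  [x≤a] = -(-4)·(8/3)·(4²-(8/3)²-3·1²)/(6·4·1000) = 53/20250 rad
Load 4 — applied couple M₀=-20 kN·m at a=8/3 m (b=L-a=4/3):
  θ_4 = (M₀x²/(2L)+C₁)/EI  [x≤a] with C₁=M₀(3b²-L²)/(6L)=80/9 = ((-20)·1²/(2·4)+(80/9))/1000 = 23/3600 rad
Superposition: θ = Σ θ_i = 661087/16200000 rad ≈ 0.040808 rad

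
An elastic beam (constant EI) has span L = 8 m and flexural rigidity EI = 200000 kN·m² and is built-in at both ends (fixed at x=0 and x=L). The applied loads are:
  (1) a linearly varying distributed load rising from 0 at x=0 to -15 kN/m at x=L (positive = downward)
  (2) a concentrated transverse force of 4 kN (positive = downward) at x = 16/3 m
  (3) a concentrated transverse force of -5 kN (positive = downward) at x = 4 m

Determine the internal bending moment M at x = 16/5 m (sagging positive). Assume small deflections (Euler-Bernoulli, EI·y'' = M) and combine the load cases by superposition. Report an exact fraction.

M(16/5) = -11753/675 kN·m

Load 1 — triangular load w₀=-15 kN/m (0→w₀ over full span):
  M_1 = 3w₀Lx/20 - w₀L²/30 - w₀x³/(6L) = 3·(-15)·8·(16/5)/20 - (-15)·8²/30 - (-15)·(16/5)³/(6·8) = -384/25 kN·m
Load 2 — point force P=4 kN at a=16/3 m (b=L-a=8/3):
  M_2 = Pb²(3a+b)x/L³ - Pab²/L²  [x≤a] = 4·(8/3)²·(3·(16/3)+(8/3))·(16/5)/8³ - 4·(16/3)·(8/3)²/8² = 128/135 kN·m
Load 3 — point force P=-5 kN at a=4 m (b=L-a=4):
  M_3 = Pb²(3a+b)x/L³ - Pab²/L²  [x≤a] = (-5)·4²·(3·4+4)·(16/5)/8³ - (-5)·4·4²/8² = -3 kN·m
Superposition: M = Σ M_i = -11753/675 kN·m ≈ -17.411852 kN·m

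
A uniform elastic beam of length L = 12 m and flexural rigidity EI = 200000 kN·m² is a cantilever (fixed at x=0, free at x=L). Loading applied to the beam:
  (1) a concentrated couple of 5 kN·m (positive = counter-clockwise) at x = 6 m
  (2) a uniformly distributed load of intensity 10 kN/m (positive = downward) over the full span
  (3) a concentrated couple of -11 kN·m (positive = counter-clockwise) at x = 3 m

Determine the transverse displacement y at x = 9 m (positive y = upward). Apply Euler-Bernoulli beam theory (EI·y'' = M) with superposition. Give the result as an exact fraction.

Load 1 — applied couple M₀=5 kN·m at a=6 m (b=L-a=6):
  y_1 = M₀a(2x-a)/(2EI)  [x>a] = 5·6·(2·9-6)/(2·200000) = 9/10000 m
Load 2 — uniform load w=10 kN/m over full span:
  y_2 = -wx²(x²-4Lx+6L²)/(24EI) = -10·9²·(9²-4·12·9+6·12²)/(24·200000) = -13851/160000 m
Load 3 — applied couple M₀=-11 kN·m at a=3 m (b=L-a=9):
  y_3 = M₀a(2x-a)/(2EI)  [x>a] = (-11)·3·(2·9-3)/(2·200000) = -99/80000 m
Superposition: y = Σ y_i = -2781/32000 m ≈ -0.086906 m

y(9) = -2781/32000 m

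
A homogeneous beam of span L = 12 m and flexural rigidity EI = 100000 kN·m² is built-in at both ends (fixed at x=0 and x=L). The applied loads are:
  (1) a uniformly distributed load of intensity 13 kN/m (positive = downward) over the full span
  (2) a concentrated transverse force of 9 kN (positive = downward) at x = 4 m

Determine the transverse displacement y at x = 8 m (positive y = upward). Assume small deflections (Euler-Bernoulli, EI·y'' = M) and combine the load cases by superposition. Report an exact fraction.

y(8) = -167/28125 m

Load 1 — uniform load w=13 kN/m over full span:
  y_1 = -wx²(L-x)²/(24EI) = -13·8²·(12-8)²/(24·100000) = -52/9375 m
Load 2 — point force P=9 kN at a=4 m (b=L-a=8):
  y_2 = -Pa²(L-x)²(3bL-(3b+a)(L-x))/(6L³EI)  [x>a] = -9·4²·(12-8)²·(3·8·12-(3·8+4)·(12-8))/(6·12³·100000) = -11/28125 m
Superposition: y = Σ y_i = -167/28125 m ≈ -0.005938 m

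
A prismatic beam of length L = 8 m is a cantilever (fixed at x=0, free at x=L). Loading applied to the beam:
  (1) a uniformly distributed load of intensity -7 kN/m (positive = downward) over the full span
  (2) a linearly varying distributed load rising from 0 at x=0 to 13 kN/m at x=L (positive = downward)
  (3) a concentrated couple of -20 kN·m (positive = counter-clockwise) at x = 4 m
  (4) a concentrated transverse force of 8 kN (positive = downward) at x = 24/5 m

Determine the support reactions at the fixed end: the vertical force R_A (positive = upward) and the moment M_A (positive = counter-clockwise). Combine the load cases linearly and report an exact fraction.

R_A = 4 kN, M_A = 1676/15 kN·m

Load 1 — uniform load w=-7 kN/m over full span:
  R_A = wL = (-7)·8 = -56 kN
  M_A = wL²/2 = (-7)·8²/2 = -224 kN·m
Load 2 — triangular load w₀=13 kN/m (0→w₀ over full span):
  R_A = w₀L/2 = 13·8/2 = 52 kN
  M_A = w₀L²/3 = 13·8²/3 = 832/3 kN·m
Load 3 — applied couple M₀=-20 kN·m at a=4 m (b=L-a=4):
  R_A = 0 kN
  M_A = -M₀ = -(-20) = 20 kN·m
Load 4 — point force P=8 kN at a=24/5 m (b=L-a=16/5):
  R_A = P = 8 kN
  M_A = Pa = 8·(24/5) = 192/5 kN·m
Superposition: R_A = 4 kN, M_A = 1676/15 kN·m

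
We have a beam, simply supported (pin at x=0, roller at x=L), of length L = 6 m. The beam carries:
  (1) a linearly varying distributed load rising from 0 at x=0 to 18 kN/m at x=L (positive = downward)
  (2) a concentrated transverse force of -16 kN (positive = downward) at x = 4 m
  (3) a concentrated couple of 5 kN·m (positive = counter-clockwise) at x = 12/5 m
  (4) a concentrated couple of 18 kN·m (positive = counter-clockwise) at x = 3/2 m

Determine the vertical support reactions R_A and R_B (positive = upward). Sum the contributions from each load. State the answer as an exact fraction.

Load 1 — triangular load w₀=18 kN/m (0→w₀ over full span):
  R_A = w₀L/6 = 18·6/6 = 18 kN
  R_B = w₀L/3 = 18·6/3 = 36 kN
Load 2 — point force P=-16 kN at a=4 m (b=L-a=2):
  R_A = Pb/L = (-16)·2/6 = -16/3 kN
  R_B = Pa/L = (-16)·4/6 = -32/3 kN
Load 3 — applied couple M₀=5 kN·m at a=12/5 m (b=L-a=18/5):
  R_A = M₀/L = 5/6 kN
  R_B = -M₀/L = -5/6 kN
Load 4 — applied couple M₀=18 kN·m at a=3/2 m (b=L-a=9/2):
  R_A = M₀/L = 18/6 = 3 kN
  R_B = -M₀/L = -18/6 = -3 kN
Superposition: R_A = 33/2 kN, R_B = 43/2 kN

R_A = 33/2 kN, R_B = 43/2 kN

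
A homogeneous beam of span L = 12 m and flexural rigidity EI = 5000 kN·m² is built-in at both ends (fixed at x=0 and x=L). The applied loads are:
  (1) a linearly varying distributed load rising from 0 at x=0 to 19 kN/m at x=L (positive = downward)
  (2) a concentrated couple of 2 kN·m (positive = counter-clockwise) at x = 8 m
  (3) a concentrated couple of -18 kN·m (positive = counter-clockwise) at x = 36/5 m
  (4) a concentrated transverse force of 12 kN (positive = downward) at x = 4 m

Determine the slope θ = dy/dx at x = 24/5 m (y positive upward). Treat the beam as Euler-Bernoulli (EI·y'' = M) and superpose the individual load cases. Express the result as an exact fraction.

Load 1 — triangular load w₀=19 kN/m (0→w₀ over full span):
  θ_1 = -w₀(2x(L-x)(L-2x)(x+2L)+x²(L-x)²)/(120LEI) = -19·(2·(24/5)·(12-(24/5))·(12-2·(24/5))·((24/5)+2·12)+(24/5)²·(12-(24/5))²)/(120·12·5000) = -6156/390625 rad
Load 2 — applied couple M₀=2 kN·m at a=8 m (b=L-a=4):
  θ_2 = (R_Ax²/2 - M_Ax)/EI  [x≤a] with R_A=2/9, M_A=2/3 = ((2/9)·(24/5)²/2 - (2/3)·(24/5))/5000 = -2/15625 rad
Load 3 — applied couple M₀=-18 kN·m at a=36/5 m (b=L-a=24/5):
  θ_3 = (R_Ax²/2 - M_Ax)/EI  [x≤a] with R_A=-54/25, M_A=-144/25 = ((-54/25)·(24/5)²/2 - (-144/25)·(24/5))/5000 = 216/390625 rad
Load 4 — point force P=12 kN at a=4 m (b=L-a=8):
  θ_4 = Pa²(L-x)(2bL-(3b+a)(L-x))/(2L³EI)  [x>a] = 12·4²·(12-(24/5))·(2·8·12-(3·8+4)·(12-(24/5)))/(2·12³·5000) = -12/15625 rad
Superposition: θ = Σ θ_i = -1258/78125 rad ≈ -0.016102 rad

θ(24/5) = -1258/78125 rad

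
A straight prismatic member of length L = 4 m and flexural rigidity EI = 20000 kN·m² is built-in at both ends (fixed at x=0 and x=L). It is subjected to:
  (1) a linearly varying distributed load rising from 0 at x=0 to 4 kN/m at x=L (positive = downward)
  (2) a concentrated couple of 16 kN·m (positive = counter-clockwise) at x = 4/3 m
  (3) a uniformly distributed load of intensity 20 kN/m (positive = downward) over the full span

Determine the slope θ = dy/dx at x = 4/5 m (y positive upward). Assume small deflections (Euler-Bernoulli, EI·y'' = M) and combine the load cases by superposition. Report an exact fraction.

Load 1 — triangular load w₀=4 kN/m (0→w₀ over full span):
  θ_1 = -w₀(2x(L-x)(L-2x)(x+2L)+x²(L-x)²)/(120LEI) = -4·(2·(4/5)·(4-(4/5))·(4-2·(4/5))·((4/5)+2·4)+(4/5)²·(4-(4/5))²)/(120·4·20000) = -56/1171875 rad
Load 2 — applied couple M₀=16 kN·m at a=4/3 m (b=L-a=8/3):
  θ_2 = (R_Ax²/2 - M_Ax)/EI  [x≤a] with R_A=16/3, M_A=0 = ((16/3)·(4/5)²/2 - 0·(4/5))/20000 = 4/46875 rad
Load 3 — uniform load w=20 kN/m over full span:
  θ_3 = -wx(L-x)(L-2x)/(12EI) = -20·(4/5)·(4-(4/5))·(4-2·(4/5))/(12·20000) = -8/15625 rad
Superposition: θ = Σ θ_i = -556/1171875 rad ≈ -0.000474 rad

θ(4/5) = -556/1171875 rad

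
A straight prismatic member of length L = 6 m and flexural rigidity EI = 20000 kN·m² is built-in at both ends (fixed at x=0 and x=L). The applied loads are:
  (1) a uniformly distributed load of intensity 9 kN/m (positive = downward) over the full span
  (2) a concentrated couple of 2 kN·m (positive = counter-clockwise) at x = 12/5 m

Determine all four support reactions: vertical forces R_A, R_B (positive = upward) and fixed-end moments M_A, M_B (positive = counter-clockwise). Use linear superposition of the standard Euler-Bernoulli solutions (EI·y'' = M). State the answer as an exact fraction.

R_A = 687/25 kN, M_A = 681/25 kN·m, R_B = 663/25 kN, M_B = -659/25 kN·m

Load 1 — uniform load w=9 kN/m over full span:
  R_A = wL/2 = 9·6/2 = 27 kN
  M_A = wL²/12 = 9·6²/12 = 27 kN·m
  R_B = wL/2 = 9·6/2 = 27 kN
  M_B = -wL²/12 = -9·6²/12 = -27 kN·m
Load 2 — applied couple M₀=2 kN·m at a=12/5 m (b=L-a=18/5):
  R_A = 6M₀ab/L³ = 6·2·(12/5)·(18/5)/6³ = 12/25 kN
  M_A = M₀b(2a-b)/L² = 2·(18/5)·(2·(12/5)-(18/5))/6² = 6/25 kN·m
  R_B = -6M₀ab/L³ = -6·2·(12/5)·(18/5)/6³ = -12/25 kN
  M_B = M₀a(2b-a)/L² = 2·(12/5)·(2·(18/5)-(12/5))/6² = 16/25 kN·m
Superposition: R_A = 687/25 kN, M_A = 681/25 kN·m, R_B = 663/25 kN, M_B = -659/25 kN·m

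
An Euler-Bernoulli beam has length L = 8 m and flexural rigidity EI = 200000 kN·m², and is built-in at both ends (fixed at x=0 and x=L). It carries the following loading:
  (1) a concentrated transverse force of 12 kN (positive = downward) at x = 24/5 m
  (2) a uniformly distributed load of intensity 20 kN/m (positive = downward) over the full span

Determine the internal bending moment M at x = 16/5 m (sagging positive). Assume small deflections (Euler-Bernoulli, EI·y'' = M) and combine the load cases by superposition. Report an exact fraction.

Load 1 — point force P=12 kN at a=24/5 m (b=L-a=16/5):
  M_1 = Pb²(3a+b)x/L³ - Pab²/L²  [x≤a] = 12·(16/5)²·(3·(24/5)+(16/5))·(16/5)/8³ - 12·(24/5)·(16/5)²/8² = 2688/625 kN·m
Load 2 — uniform load w=20 kN/m over full span:
  M_2 = wLx/2 - wL²/12 - wx²/2 = 20·8·(16/5)/2 - 20·8²/12 - 20·(16/5)²/2 = 704/15 kN·m
Superposition: M = Σ M_i = 96064/1875 kN·m ≈ 51.234133 kN·m

M(16/5) = 96064/1875 kN·m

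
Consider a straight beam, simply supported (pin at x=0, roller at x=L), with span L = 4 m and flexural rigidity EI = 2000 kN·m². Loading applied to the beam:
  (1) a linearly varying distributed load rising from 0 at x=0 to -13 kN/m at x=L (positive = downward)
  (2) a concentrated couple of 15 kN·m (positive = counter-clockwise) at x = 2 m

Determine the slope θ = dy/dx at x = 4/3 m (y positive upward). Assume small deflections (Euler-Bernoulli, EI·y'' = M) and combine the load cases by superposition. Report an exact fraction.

θ(4/3) = 23657/4860000 rad

Load 1 — triangular load w₀=-13 kN/m (0→w₀ over full span):
  θ_1 = -w₀(7L⁴-30L²x²+15x⁴)/(360LEI) = -(-13)·(7·4⁴-30·4²·(4/3)²+15·(4/3)⁴)/(360·4·2000) = 676/151875 rad
Load 2 — applied couple M₀=15 kN·m at a=2 m (b=L-a=2):
  θ_2 = (M₀x²/(2L)+C₁)/EI  [x≤a] with C₁=M₀(3b²-L²)/(6L)=-5/2 = (15·(4/3)²/(2·4)+(-5/2))/2000 = 1/2400 rad
Superposition: θ = Σ θ_i = 23657/4860000 rad ≈ 0.004868 rad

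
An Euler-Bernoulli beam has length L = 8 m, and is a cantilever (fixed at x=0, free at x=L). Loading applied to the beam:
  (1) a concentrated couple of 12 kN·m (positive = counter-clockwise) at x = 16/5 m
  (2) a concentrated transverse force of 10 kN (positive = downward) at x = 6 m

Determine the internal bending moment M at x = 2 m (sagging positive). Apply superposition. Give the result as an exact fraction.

M(2) = -28 kN·m

Load 1 — applied couple M₀=12 kN·m at a=16/5 m (b=L-a=24/5):
  M_1 = M₀  [x≤a] = 12 = 12 kN·m
Load 2 — point force P=10 kN at a=6 m (b=L-a=2):
  M_2 = -P(a-x)  [x≤a] = -10·(6-2) = -40 kN·m
Superposition: M = Σ M_i = -28 kN·m ≈ -28.000000 kN·m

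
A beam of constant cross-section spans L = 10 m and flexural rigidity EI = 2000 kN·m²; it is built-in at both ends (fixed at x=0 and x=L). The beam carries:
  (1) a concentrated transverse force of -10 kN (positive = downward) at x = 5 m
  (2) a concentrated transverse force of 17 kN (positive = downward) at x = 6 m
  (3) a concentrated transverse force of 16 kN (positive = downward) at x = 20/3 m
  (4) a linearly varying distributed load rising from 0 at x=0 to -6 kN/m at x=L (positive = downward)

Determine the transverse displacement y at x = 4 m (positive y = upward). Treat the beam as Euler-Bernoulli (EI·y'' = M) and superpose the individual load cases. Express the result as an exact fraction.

Load 1 — point force P=-10 kN at a=5 m (b=L-a=5):
  y_1 = -Pb²x²(3aL-(3a+b)x)/(6L³EI)  [x≤a] = -(-10)·5²·4²·(3·5·10-(3·5+5)·4)/(6·10³·2000) = 7/300 m
Load 2 — point force P=17 kN at a=6 m (b=L-a=4):
  y_2 = -Pb²x²(3aL-(3a+b)x)/(6L³EI)  [x≤a] = -17·4²·4²·(3·6·10-(3·6+4)·4)/(6·10³·2000) = -1564/46875 m
Load 3 — point force P=16 kN at a=20/3 m (b=L-a=10/3):
  y_3 = -Pb²x²(3aL-(3a+b)x)/(6L³EI)  [x≤a] = -16·(10/3)²·4²·(3·(20/3)·10-(3·(20/3)+(10/3))·4)/(6·10³·2000) = -256/10125 m
Load 4 — triangular load w₀=-6 kN/m (0→w₀ over full span):
  y_4 = -w₀x²(L-x)²(x+2L)/(120LEI) = -(-6)·4²·(10-4)²·(4+2·10)/(120·10·2000) = 108/3125 m
Superposition: y = Σ y_i = -3827/5062500 m ≈ -0.000756 m

y(4) = -3827/5062500 m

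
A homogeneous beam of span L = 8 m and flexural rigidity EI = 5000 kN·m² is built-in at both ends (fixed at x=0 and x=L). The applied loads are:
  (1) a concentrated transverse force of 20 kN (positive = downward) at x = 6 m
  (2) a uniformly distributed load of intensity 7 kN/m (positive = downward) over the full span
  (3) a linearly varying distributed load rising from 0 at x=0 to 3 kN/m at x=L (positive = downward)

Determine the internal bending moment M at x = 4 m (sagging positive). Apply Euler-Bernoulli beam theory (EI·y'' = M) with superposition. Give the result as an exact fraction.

M(4) = 83/3 kN·m

Load 1 — point force P=20 kN at a=6 m (b=L-a=2):
  M_1 = Pb²(3a+b)x/L³ - Pab²/L²  [x≤a] = 20·2²·(3·6+2)·4/8³ - 20·6·2²/8² = 5 kN·m
Load 2 — uniform load w=7 kN/m over full span:
  M_2 = wLx/2 - wL²/12 - wx²/2 = 7·8·4/2 - 7·8²/12 - 7·4²/2 = 56/3 kN·m
Load 3 — triangular load w₀=3 kN/m (0→w₀ over full span):
  M_3 = 3w₀Lx/20 - w₀L²/30 - w₀x³/(6L) = 3·3·8·4/20 - 3·8²/30 - 3·4³/(6·8) = 4 kN·m
Superposition: M = Σ M_i = 83/3 kN·m ≈ 27.666667 kN·m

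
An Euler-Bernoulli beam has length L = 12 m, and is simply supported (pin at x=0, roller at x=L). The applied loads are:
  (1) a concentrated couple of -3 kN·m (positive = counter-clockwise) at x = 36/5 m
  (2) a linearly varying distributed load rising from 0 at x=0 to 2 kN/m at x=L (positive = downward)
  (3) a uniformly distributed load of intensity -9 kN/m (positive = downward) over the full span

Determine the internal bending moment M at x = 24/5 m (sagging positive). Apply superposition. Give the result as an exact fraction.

Load 1 — applied couple M₀=-3 kN·m at a=36/5 m (b=L-a=24/5):
  M_1 = M₀x/L  [x≤a] = (-3)·(24/5)/12 = -6/5 kN·m
Load 2 — triangular load w₀=2 kN/m (0→w₀ over full span):
  M_2 = w₀Lx/6 - w₀x³/(6L) = 2·12·(24/5)/6 - 2·(24/5)³/(6·12) = 2016/125 kN·m
Load 3 — uniform load w=-9 kN/m over full span:
  M_3 = wx(L-x)/2 = (-9)·(24/5)·(12-(24/5))/2 = -3888/25 kN·m
Superposition: M = Σ M_i = -17574/125 kN·m ≈ -140.592000 kN·m

M(24/5) = -17574/125 kN·m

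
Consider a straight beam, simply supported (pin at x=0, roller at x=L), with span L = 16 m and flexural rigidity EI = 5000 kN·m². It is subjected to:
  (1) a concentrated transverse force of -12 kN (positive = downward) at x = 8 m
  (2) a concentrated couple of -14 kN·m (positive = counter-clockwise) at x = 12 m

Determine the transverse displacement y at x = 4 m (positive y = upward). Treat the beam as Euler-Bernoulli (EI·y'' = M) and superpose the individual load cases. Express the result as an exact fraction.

Load 1 — point force P=-12 kN at a=8 m (b=L-a=8):
  y_1 = -Pbx(L²-b²-x²)/(6LEI)  [x≤a] = -(-12)·8·4·(16²-8²-4²)/(6·16·5000) = 88/625 m
Load 2 — applied couple M₀=-14 kN·m at a=12 m (b=L-a=4):
  y_2 = (M₀x³/(6L)+C₁x)/EI  [x≤a] with C₁=M₀(3b²-L²)/(6L)=91/3 = ((-14)·4³/(6·16)+(91/3)·4)/5000 = 14/625 m
Superposition: y = Σ y_i = 102/625 m ≈ 0.163200 m

y(4) = 102/625 m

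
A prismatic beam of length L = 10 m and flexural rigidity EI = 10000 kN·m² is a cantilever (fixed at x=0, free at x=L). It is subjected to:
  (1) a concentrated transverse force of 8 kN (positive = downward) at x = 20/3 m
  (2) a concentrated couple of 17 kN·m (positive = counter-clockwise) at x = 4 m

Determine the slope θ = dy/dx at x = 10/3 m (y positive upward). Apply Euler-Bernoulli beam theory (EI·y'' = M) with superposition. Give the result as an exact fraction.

Load 1 — point force P=8 kN at a=20/3 m (b=L-a=10/3):
  θ_1 = -Px(2a-x)/(2EI)  [x≤a] = -8·(10/3)·(2·(20/3)-(10/3))/(2·10000) = -1/75 rad
Load 2 — applied couple M₀=17 kN·m at a=4 m (b=L-a=6):
  θ_2 = M₀x/EI  [x≤a] = 17·(10/3)/10000 = 17/3000 rad
Superposition: θ = Σ θ_i = -23/3000 rad ≈ -0.007667 rad

θ(10/3) = -23/3000 rad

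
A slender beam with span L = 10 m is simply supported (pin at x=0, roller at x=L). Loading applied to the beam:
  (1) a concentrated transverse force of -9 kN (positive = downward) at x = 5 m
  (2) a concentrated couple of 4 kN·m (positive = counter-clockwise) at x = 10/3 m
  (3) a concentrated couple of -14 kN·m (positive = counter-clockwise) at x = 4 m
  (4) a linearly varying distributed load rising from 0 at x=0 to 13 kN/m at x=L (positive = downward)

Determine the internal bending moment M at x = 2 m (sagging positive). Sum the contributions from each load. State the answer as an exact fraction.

M(2) = 153/5 kN·m

Load 1 — point force P=-9 kN at a=5 m (b=L-a=5):
  M_1 = Pbx/L  [x≤a] = (-9)·5·2/10 = -9 kN·m
Load 2 — applied couple M₀=4 kN·m at a=10/3 m (b=L-a=20/3):
  M_2 = M₀x/L  [x≤a] = 4·2/10 = 4/5 kN·m
Load 3 — applied couple M₀=-14 kN·m at a=4 m (b=L-a=6):
  M_3 = M₀x/L  [x≤a] = (-14)·2/10 = -14/5 kN·m
Load 4 — triangular load w₀=13 kN/m (0→w₀ over full span):
  M_4 = w₀Lx/6 - w₀x³/(6L) = 13·10·2/6 - 13·2³/(6·10) = 208/5 kN·m
Superposition: M = Σ M_i = 153/5 kN·m ≈ 30.600000 kN·m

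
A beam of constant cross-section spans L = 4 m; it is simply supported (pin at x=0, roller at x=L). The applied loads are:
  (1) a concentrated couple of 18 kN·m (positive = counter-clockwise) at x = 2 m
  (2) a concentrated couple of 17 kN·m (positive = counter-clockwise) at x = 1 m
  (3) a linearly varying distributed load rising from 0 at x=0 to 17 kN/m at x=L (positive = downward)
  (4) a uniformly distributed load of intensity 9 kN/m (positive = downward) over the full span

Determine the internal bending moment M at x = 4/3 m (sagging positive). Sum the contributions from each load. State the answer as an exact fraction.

Load 1 — applied couple M₀=18 kN·m at a=2 m (b=L-a=2):
  M_1 = M₀x/L  [x≤a] = 18·(4/3)/4 = 6 kN·m
Load 2 — applied couple M₀=17 kN·m at a=1 m (b=L-a=3):
  M_2 = M₀x/L - M₀  [x>a] = 17·(4/3)/4 - 17 = -34/3 kN·m
Load 3 — triangular load w₀=17 kN/m (0→w₀ over full span):
  M_3 = w₀Lx/6 - w₀x³/(6L) = 17·4·(4/3)/6 - 17·(4/3)³/(6·4) = 1088/81 kN·m
Load 4 — uniform load w=9 kN/m over full span:
  M_4 = wx(L-x)/2 = 9·(4/3)·(4-(4/3))/2 = 16 kN·m
Superposition: M = Σ M_i = 1952/81 kN·m ≈ 24.098765 kN·m

M(4/3) = 1952/81 kN·m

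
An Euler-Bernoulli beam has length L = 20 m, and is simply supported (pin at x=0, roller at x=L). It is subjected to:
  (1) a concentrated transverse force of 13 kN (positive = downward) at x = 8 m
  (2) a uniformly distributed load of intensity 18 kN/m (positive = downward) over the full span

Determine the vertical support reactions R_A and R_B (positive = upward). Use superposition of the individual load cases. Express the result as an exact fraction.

R_A = 939/5 kN, R_B = 926/5 kN

Load 1 — point force P=13 kN at a=8 m (b=L-a=12):
  R_A = Pb/L = 13·12/20 = 39/5 kN
  R_B = Pa/L = 13·8/20 = 26/5 kN
Load 2 — uniform load w=18 kN/m over full span:
  R_A = wL/2 = 18·20/2 = 180 kN
  R_B = wL/2 = 18·20/2 = 180 kN
Superposition: R_A = 939/5 kN, R_B = 926/5 kN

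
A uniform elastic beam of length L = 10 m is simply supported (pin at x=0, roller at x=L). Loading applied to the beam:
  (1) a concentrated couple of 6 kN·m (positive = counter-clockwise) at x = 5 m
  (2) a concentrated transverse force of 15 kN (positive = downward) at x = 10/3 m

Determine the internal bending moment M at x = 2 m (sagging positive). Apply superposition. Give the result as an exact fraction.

Load 1 — applied couple M₀=6 kN·m at a=5 m (b=L-a=5):
  M_1 = M₀x/L  [x≤a] = 6·2/10 = 6/5 kN·m
Load 2 — point force P=15 kN at a=10/3 m (b=L-a=20/3):
  M_2 = Pbx/L  [x≤a] = 15·(20/3)·2/10 = 20 kN·m
Superposition: M = Σ M_i = 106/5 kN·m ≈ 21.200000 kN·m

M(2) = 106/5 kN·m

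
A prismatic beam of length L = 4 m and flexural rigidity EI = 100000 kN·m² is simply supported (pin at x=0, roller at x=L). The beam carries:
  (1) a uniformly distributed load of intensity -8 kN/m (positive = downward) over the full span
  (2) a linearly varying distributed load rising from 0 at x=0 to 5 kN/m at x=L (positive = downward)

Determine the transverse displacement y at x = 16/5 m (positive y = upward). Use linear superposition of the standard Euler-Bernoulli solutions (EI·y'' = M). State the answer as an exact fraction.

Load 1 — uniform load w=-8 kN/m over full span:
  y_1 = -wx(L³-2Lx²+x³)/(24EI) = -(-8)·(16/5)·(4³-2·4·(16/5)²+(16/5)³)/(24·100000) = 928/5859375 m
Load 2 — triangular load w₀=5 kN/m (0→w₀ over full span):
  y_2 = -w₀x(7L⁴-10L²x²+3x⁴)/(360LEI) = -5·(16/5)·(7·4⁴-10·4²·(16/5)²+3·(16/5)⁴)/(360·4·100000) = -508/9765625 m
Superposition: y = Σ y_i = 3116/29296875 m ≈ 0.000106 m

y(16/5) = 3116/29296875 m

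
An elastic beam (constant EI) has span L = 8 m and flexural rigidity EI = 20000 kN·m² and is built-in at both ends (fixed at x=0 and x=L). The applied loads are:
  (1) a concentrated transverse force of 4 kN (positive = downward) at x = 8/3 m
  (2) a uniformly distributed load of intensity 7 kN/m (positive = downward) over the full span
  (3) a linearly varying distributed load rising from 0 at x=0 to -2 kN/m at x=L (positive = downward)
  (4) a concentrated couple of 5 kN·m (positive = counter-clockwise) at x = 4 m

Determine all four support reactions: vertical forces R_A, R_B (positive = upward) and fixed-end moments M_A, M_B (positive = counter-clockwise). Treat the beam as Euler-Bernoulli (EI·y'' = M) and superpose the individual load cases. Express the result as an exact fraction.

Load 1 — point force P=4 kN at a=8/3 m (b=L-a=16/3):
  R_A = Pb²(3a+b)/L³ = 4·(16/3)²·(3·(8/3)+(16/3))/8³ = 80/27 kN
  M_A = Pab²/L² = 4·(8/3)·(16/3)²/8² = 128/27 kN·m
  R_B = Pa²(a+3b)/L³ = 4·(8/3)²·((8/3)+3·(16/3))/8³ = 28/27 kN
  M_B = -Pa²b/L² = -4·(8/3)²·(16/3)/8² = -64/27 kN·m
Load 2 — uniform load w=7 kN/m over full span:
  R_A = wL/2 = 7·8/2 = 28 kN
  M_A = wL²/12 = 7·8²/12 = 112/3 kN·m
  R_B = wL/2 = 7·8/2 = 28 kN
  M_B = -wL²/12 = -7·8²/12 = -112/3 kN·m
Load 3 — triangular load w₀=-2 kN/m (0→w₀ over full span):
  R_A = 3w₀L/20 = 3·(-2)·8/20 = -12/5 kN
  M_A = w₀L²/30 = (-2)·8²/30 = -64/15 kN·m
  R_B = 7w₀L/20 = 7·(-2)·8/20 = -28/5 kN
  M_B = -w₀L²/20 = -(-2)·8²/20 = 32/5 kN·m
Load 4 — applied couple M₀=5 kN·m at a=4 m (b=L-a=4):
  R_A = 6M₀ab/L³ = 6·5·4·4/8³ = 15/16 kN
  M_A = M₀b(2a-b)/L² = 5·4·(2·4-4)/8² = 5/4 kN·m
  R_B = -6M₀ab/L³ = -6·5·4·4/8³ = -15/16 kN
  M_B = M₀a(2b-a)/L² = 5·4·(2·4-4)/8² = 5/4 kN·m
Superposition: R_A = 63721/2160 kN, M_A = 21091/540 kN·m, R_B = 48599/2160 kN, M_B = -17309/540 kN·m

R_A = 63721/2160 kN, M_A = 21091/540 kN·m, R_B = 48599/2160 kN, M_B = -17309/540 kN·m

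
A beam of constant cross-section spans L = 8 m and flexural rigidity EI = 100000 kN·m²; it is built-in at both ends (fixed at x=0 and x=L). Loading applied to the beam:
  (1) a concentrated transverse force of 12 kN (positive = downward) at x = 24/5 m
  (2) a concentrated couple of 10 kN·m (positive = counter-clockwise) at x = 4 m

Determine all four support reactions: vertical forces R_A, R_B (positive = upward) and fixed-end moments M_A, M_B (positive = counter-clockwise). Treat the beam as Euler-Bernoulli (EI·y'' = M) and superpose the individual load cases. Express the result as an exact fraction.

Load 1 — point force P=12 kN at a=24/5 m (b=L-a=16/5):
  R_A = Pb²(3a+b)/L³ = 12·(16/5)²·(3·(24/5)+(16/5))/8³ = 528/125 kN
  M_A = Pab²/L² = 12·(24/5)·(16/5)²/8² = 1152/125 kN·m
  R_B = Pa²(a+3b)/L³ = 12·(24/5)²·((24/5)+3·(16/5))/8³ = 972/125 kN
  M_B = -Pa²b/L² = -12·(24/5)²·(16/5)/8² = -1728/125 kN·m
Load 2 — applied couple M₀=10 kN·m at a=4 m (b=L-a=4):
  R_A = 6M₀ab/L³ = 6·10·4·4/8³ = 15/8 kN
  M_A = M₀b(2a-b)/L² = 10·4·(2·4-4)/8² = 5/2 kN·m
  R_B = -6M₀ab/L³ = -6·10·4·4/8³ = -15/8 kN
  M_B = M₀a(2b-a)/L² = 10·4·(2·4-4)/8² = 5/2 kN·m
Superposition: R_A = 6099/1000 kN, M_A = 2929/250 kN·m, R_B = 5901/1000 kN, M_B = -2831/250 kN·m

R_A = 6099/1000 kN, M_A = 2929/250 kN·m, R_B = 5901/1000 kN, M_B = -2831/250 kN·m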